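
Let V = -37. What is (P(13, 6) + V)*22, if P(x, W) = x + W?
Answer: -396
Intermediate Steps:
P(x, W) = W + x
(P(13, 6) + V)*22 = ((6 + 13) - 37)*22 = (19 - 37)*22 = -18*22 = -396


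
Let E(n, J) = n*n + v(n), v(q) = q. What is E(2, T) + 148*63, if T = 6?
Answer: 9330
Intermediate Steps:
E(n, J) = n + n**2 (E(n, J) = n*n + n = n**2 + n = n + n**2)
E(2, T) + 148*63 = 2*(1 + 2) + 148*63 = 2*3 + 9324 = 6 + 9324 = 9330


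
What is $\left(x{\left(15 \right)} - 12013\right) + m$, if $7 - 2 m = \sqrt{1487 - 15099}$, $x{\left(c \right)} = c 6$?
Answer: $- \frac{23839}{2} - i \sqrt{3403} \approx -11920.0 - 58.335 i$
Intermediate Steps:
$x{\left(c \right)} = 6 c$
$m = \frac{7}{2} - i \sqrt{3403}$ ($m = \frac{7}{2} - \frac{\sqrt{1487 - 15099}}{2} = \frac{7}{2} - \frac{\sqrt{-13612}}{2} = \frac{7}{2} - \frac{2 i \sqrt{3403}}{2} = \frac{7}{2} - i \sqrt{3403} \approx 3.5 - 58.335 i$)
$\left(x{\left(15 \right)} - 12013\right) + m = \left(6 \cdot 15 - 12013\right) + \left(\frac{7}{2} - i \sqrt{3403}\right) = \left(90 - 12013\right) + \left(\frac{7}{2} - i \sqrt{3403}\right) = -11923 + \left(\frac{7}{2} - i \sqrt{3403}\right) = - \frac{23839}{2} - i \sqrt{3403}$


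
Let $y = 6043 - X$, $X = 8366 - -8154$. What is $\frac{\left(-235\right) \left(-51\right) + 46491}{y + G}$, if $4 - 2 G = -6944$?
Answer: $- \frac{58476}{7003} \approx -8.3501$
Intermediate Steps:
$X = 16520$ ($X = 8366 + 8154 = 16520$)
$G = 3474$ ($G = 2 - -3472 = 2 + 3472 = 3474$)
$y = -10477$ ($y = 6043 - 16520 = -10477$)
$\frac{\left(-235\right) \left(-51\right) + 46491}{y + G} = \frac{\left(-235\right) \left(-51\right) + 46491}{-10477 + 3474} = \frac{11985 + 46491}{-7003} = 58476 \left(- \frac{1}{7003}\right) = - \frac{58476}{7003}$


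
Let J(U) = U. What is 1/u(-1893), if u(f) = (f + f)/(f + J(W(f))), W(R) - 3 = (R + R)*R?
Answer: -1194168/631 ≈ -1892.5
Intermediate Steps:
W(R) = 3 + 2*R² (W(R) = 3 + (R + R)*R = 3 + (2*R)*R = 3 + 2*R²)
u(f) = 2*f/(3 + f + 2*f²) (u(f) = (f + f)/(f + (3 + 2*f²)) = (2*f)/(3 + f + 2*f²) = 2*f/(3 + f + 2*f²))
1/u(-1893) = 1/(2*(-1893)/(3 - 1893 + 2*(-1893)²)) = 1/(2*(-1893)/(3 - 1893 + 2*3583449)) = 1/(2*(-1893)/(3 - 1893 + 7166898)) = 1/(2*(-1893)/7165008) = 1/(2*(-1893)*(1/7165008)) = 1/(-631/1194168) = -1194168/631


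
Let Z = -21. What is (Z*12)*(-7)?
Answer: 1764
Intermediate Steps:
(Z*12)*(-7) = -21*12*(-7) = -252*(-7) = 1764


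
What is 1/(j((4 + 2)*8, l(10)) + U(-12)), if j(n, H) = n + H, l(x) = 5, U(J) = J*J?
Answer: 1/197 ≈ 0.0050761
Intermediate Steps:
U(J) = J²
j(n, H) = H + n
1/(j((4 + 2)*8, l(10)) + U(-12)) = 1/((5 + (4 + 2)*8) + (-12)²) = 1/((5 + 6*8) + 144) = 1/((5 + 48) + 144) = 1/(53 + 144) = 1/197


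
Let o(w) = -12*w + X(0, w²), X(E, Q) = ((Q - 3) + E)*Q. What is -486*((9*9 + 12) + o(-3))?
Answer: -88938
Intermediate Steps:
X(E, Q) = Q*(-3 + E + Q) (X(E, Q) = ((-3 + Q) + E)*Q = (-3 + E + Q)*Q = Q*(-3 + E + Q))
o(w) = -12*w + w²*(-3 + w²) (o(w) = -12*w + w²*(-3 + 0 + w²) = -12*w + w²*(-3 + w²))
-486*((9*9 + 12) + o(-3)) = -486*((9*9 + 12) - 3*(-12 - 3*(-3 + (-3)²))) = -486*((81 + 12) - 3*(-12 - 3*(-3 + 9))) = -486*(93 - 3*(-12 - 3*6)) = -486*(93 - 3*(-12 - 18)) = -486*(93 - 3*(-30)) = -486*(93 + 90) = -486*183 = -88938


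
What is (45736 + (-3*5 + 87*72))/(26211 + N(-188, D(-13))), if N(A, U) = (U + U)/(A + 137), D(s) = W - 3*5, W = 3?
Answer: 176749/89119 ≈ 1.9833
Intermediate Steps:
D(s) = -12 (D(s) = 3 - 3*5 = 3 - 15 = -12)
N(A, U) = 2*U/(137 + A) (N(A, U) = (2*U)/(137 + A) = 2*U/(137 + A))
(45736 + (-3*5 + 87*72))/(26211 + N(-188, D(-13))) = (45736 + (-3*5 + 87*72))/(26211 + 2*(-12)/(137 - 188)) = (45736 + (-15 + 6264))/(26211 + 2*(-12)/(-51)) = (45736 + 6249)/(26211 + 2*(-12)*(-1/51)) = 51985/(26211 + 8/17) = 51985/(445595/17) = 51985*(17/445595) = 176749/89119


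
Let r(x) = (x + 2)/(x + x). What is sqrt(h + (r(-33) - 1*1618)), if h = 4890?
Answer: sqrt(14254878)/66 ≈ 57.206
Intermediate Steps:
r(x) = (2 + x)/(2*x) (r(x) = (2 + x)/((2*x)) = (2 + x)*(1/(2*x)) = (2 + x)/(2*x))
sqrt(h + (r(-33) - 1*1618)) = sqrt(4890 + ((1/2)*(2 - 33)/(-33) - 1*1618)) = sqrt(4890 + ((1/2)*(-1/33)*(-31) - 1618)) = sqrt(4890 + (31/66 - 1618)) = sqrt(4890 - 106757/66) = sqrt(215983/66) = sqrt(14254878)/66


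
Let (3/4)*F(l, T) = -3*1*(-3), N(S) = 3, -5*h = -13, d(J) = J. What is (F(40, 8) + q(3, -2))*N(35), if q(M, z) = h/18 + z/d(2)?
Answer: 1003/30 ≈ 33.433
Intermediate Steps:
h = 13/5 (h = -⅕*(-13) = 13/5 ≈ 2.6000)
q(M, z) = 13/90 + z/2 (q(M, z) = (13/5)/18 + z/2 = (13/5)*(1/18) + z*(½) = 13/90 + z/2)
F(l, T) = 12 (F(l, T) = 4*(-3*1*(-3))/3 = 4*(-3*(-3))/3 = (4/3)*9 = 12)
(F(40, 8) + q(3, -2))*N(35) = (12 + (13/90 + (½)*(-2)))*3 = (12 + (13/90 - 1))*3 = (12 - 77/90)*3 = (1003/90)*3 = 1003/30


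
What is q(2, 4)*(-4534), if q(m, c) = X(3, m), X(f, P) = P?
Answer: -9068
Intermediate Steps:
q(m, c) = m
q(2, 4)*(-4534) = 2*(-4534) = -9068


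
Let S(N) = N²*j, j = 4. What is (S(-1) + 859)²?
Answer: 744769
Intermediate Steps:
S(N) = 4*N² (S(N) = N²*4 = 4*N²)
(S(-1) + 859)² = (4*(-1)² + 859)² = (4*1 + 859)² = (4 + 859)² = 863² = 744769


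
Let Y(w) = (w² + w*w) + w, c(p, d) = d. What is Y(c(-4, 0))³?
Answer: 0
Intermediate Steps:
Y(w) = w + 2*w² (Y(w) = (w² + w²) + w = 2*w² + w = w + 2*w²)
Y(c(-4, 0))³ = (0*(1 + 2*0))³ = (0*(1 + 0))³ = (0*1)³ = 0³ = 0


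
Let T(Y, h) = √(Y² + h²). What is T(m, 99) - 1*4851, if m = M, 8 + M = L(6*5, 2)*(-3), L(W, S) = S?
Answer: -4851 + √9997 ≈ -4751.0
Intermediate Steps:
M = -14 (M = -8 + 2*(-3) = -8 - 6 = -14)
m = -14
T(m, 99) - 1*4851 = √((-14)² + 99²) - 1*4851 = √(196 + 9801) - 4851 = √9997 - 4851 = -4851 + √9997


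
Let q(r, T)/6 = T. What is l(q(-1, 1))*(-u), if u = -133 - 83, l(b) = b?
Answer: 1296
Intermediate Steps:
q(r, T) = 6*T
u = -216
l(q(-1, 1))*(-u) = (6*1)*(-1*(-216)) = 6*216 = 1296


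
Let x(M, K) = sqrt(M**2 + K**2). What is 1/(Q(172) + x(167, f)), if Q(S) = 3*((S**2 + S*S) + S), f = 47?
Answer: 89010/15845545151 - sqrt(30098)/31691090302 ≈ 5.6119e-6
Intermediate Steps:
x(M, K) = sqrt(K**2 + M**2)
Q(S) = 3*S + 6*S**2 (Q(S) = 3*((S**2 + S**2) + S) = 3*(2*S**2 + S) = 3*(S + 2*S**2) = 3*S + 6*S**2)
1/(Q(172) + x(167, f)) = 1/(3*172*(1 + 2*172) + sqrt(47**2 + 167**2)) = 1/(3*172*(1 + 344) + sqrt(2209 + 27889)) = 1/(3*172*345 + sqrt(30098)) = 1/(178020 + sqrt(30098))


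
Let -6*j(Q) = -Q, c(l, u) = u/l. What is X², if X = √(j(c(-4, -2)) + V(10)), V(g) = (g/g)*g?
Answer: 121/12 ≈ 10.083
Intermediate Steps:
V(g) = g (V(g) = 1*g = g)
j(Q) = Q/6 (j(Q) = -(-1)*Q/6 = Q/6)
X = 11*√3/6 (X = √((-2/(-4))/6 + 10) = √((-2*(-¼))/6 + 10) = √((⅙)*(½) + 10) = √(1/12 + 10) = √(121/12) = 11*√3/6 ≈ 3.1754)
X² = (11*√3/6)² = 121/12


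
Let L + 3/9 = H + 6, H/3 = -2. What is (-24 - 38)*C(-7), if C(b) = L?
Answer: 62/3 ≈ 20.667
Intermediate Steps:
H = -6 (H = 3*(-2) = -6)
L = -⅓ (L = -⅓ + (-6 + 6) = -⅓ + 0 = -⅓ ≈ -0.33333)
C(b) = -⅓
(-24 - 38)*C(-7) = (-24 - 38)*(-⅓) = -62*(-⅓) = 62/3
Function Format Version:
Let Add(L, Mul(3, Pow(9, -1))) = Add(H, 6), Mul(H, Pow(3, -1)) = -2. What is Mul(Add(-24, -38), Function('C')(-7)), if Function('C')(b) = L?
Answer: Rational(62, 3) ≈ 20.667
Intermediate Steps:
H = -6 (H = Mul(3, -2) = -6)
L = Rational(-1, 3) (L = Add(Rational(-1, 3), Add(-6, 6)) = Add(Rational(-1, 3), 0) = Rational(-1, 3) ≈ -0.33333)
Function('C')(b) = Rational(-1, 3)
Mul(Add(-24, -38), Function('C')(-7)) = Mul(Add(-24, -38), Rational(-1, 3)) = Mul(-62, Rational(-1, 3)) = Rational(62, 3)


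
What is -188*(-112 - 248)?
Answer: 67680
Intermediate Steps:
-188*(-112 - 248) = -188*(-360) = 67680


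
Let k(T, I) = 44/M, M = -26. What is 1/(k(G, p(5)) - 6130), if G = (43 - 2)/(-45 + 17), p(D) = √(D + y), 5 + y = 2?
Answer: -13/79712 ≈ -0.00016309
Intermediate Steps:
y = -3 (y = -5 + 2 = -3)
p(D) = √(-3 + D) (p(D) = √(D - 3) = √(-3 + D))
G = -41/28 (G = 41/(-28) = 41*(-1/28) = -41/28 ≈ -1.4643)
k(T, I) = -22/13 (k(T, I) = 44/(-26) = 44*(-1/26) = -22/13)
1/(k(G, p(5)) - 6130) = 1/(-22/13 - 6130) = 1/(-79712/13) = -13/79712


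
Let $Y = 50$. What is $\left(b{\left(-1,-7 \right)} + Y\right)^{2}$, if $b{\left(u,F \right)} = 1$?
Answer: $2601$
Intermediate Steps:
$\left(b{\left(-1,-7 \right)} + Y\right)^{2} = \left(1 + 50\right)^{2} = 51^{2} = 2601$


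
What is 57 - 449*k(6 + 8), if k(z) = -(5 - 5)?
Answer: 57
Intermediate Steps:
k(z) = 0 (k(z) = -1*0 = 0)
57 - 449*k(6 + 8) = 57 - 449*0 = 57 + 0 = 57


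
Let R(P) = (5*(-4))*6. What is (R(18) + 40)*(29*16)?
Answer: -37120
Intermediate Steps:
R(P) = -120 (R(P) = -20*6 = -120)
(R(18) + 40)*(29*16) = (-120 + 40)*(29*16) = -80*464 = -37120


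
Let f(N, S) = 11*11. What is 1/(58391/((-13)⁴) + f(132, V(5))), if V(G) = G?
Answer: 28561/3514272 ≈ 0.0081272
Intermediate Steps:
f(N, S) = 121
1/(58391/((-13)⁴) + f(132, V(5))) = 1/(58391/((-13)⁴) + 121) = 1/(58391/28561 + 121) = 1/(3514272/28561) = 28561/3514272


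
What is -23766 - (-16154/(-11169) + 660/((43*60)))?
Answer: -11414843003/480267 ≈ -23768.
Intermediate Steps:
-23766 - (-16154/(-11169) + 660/((43*60))) = -23766 - (-16154*(-1/11169) + 660/2580) = -23766 - (16154/11169 + 660*(1/2580)) = -23766 - (16154/11169 + 11/43) = -23766 - 1*817481/480267 = -23766 - 817481/480267 = -11414843003/480267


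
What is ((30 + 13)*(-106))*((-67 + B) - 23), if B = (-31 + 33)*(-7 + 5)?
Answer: 428452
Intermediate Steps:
B = -4 (B = 2*(-2) = -4)
((30 + 13)*(-106))*((-67 + B) - 23) = ((30 + 13)*(-106))*((-67 - 4) - 23) = (43*(-106))*(-71 - 23) = -4558*(-94) = 428452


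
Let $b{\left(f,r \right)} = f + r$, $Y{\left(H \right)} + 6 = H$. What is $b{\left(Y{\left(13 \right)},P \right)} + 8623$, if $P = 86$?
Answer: $8716$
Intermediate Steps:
$Y{\left(H \right)} = -6 + H$
$b{\left(Y{\left(13 \right)},P \right)} + 8623 = \left(\left(-6 + 13\right) + 86\right) + 8623 = \left(7 + 86\right) + 8623 = 93 + 8623 = 8716$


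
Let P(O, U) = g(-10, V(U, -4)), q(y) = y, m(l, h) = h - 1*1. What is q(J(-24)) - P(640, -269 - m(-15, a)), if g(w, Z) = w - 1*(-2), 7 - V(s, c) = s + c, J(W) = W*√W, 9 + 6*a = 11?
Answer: 8 - 48*I*√6 ≈ 8.0 - 117.58*I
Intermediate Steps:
a = ⅓ (a = -3/2 + (⅙)*11 = -3/2 + 11/6 = ⅓ ≈ 0.33333)
J(W) = W^(3/2)
V(s, c) = 7 - c - s (V(s, c) = 7 - (s + c) = 7 - (c + s) = 7 + (-c - s) = 7 - c - s)
m(l, h) = -1 + h (m(l, h) = h - 1 = -1 + h)
g(w, Z) = 2 + w (g(w, Z) = w + 2 = 2 + w)
P(O, U) = -8 (P(O, U) = 2 - 10 = -8)
q(J(-24)) - P(640, -269 - m(-15, a)) = (-24)^(3/2) - 1*(-8) = -48*I*√6 + 8 = 8 - 48*I*√6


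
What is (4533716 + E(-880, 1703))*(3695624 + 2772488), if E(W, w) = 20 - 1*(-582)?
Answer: 29328476667616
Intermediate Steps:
E(W, w) = 602 (E(W, w) = 20 + 582 = 602)
(4533716 + E(-880, 1703))*(3695624 + 2772488) = (4533716 + 602)*(3695624 + 2772488) = 4534318*6468112 = 29328476667616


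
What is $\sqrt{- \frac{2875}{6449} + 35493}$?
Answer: $\frac{\sqrt{1476121167418}}{6449} \approx 188.39$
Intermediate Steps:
$\sqrt{- \frac{2875}{6449} + 35493} = \sqrt{\frac{228891482}{6449}} = \frac{\sqrt{1476121167418}}{6449}$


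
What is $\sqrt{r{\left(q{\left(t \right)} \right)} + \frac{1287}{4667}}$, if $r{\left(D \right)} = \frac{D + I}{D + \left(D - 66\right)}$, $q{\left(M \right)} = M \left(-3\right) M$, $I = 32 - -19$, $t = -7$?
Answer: $\frac{\sqrt{15729585}}{5385} \approx 0.7365$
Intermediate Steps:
$I = 51$ ($I = 32 + 19 = 51$)
$q{\left(M \right)} = - 3 M^{2}$ ($q{\left(M \right)} = - 3 M M = - 3 M^{2}$)
$r{\left(D \right)} = \frac{51 + D}{-66 + 2 D}$ ($r{\left(D \right)} = \frac{D + 51}{D + \left(D - 66\right)} = \frac{51 + D}{D + \left(-66 + D\right)} = \frac{51 + D}{-66 + 2 D}$)
$\sqrt{r{\left(q{\left(t \right)} \right)} + \frac{1287}{4667}} = \sqrt{\frac{51 - 3 \left(-7\right)^{2}}{2 \left(-33 - 3 \left(-7\right)^{2}\right)} + \frac{1287}{4667}} = \sqrt{\frac{51 - 147}{2 \left(-33 - 147\right)} + 1287 \cdot \frac{1}{4667}} = \sqrt{\frac{51 - 147}{2 \left(-33 - 147\right)} + \frac{99}{359}} = \sqrt{\frac{1}{2} \frac{1}{-180} \left(-96\right) + \frac{99}{359}} = \sqrt{\frac{1}{2} \left(- \frac{1}{180}\right) \left(-96\right) + \frac{99}{359}} = \sqrt{\frac{4}{15} + \frac{99}{359}} = \sqrt{\frac{2921}{5385}} = \frac{\sqrt{15729585}}{5385}$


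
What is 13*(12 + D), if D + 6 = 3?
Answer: 117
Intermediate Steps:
D = -3 (D = -6 + 3 = -3)
13*(12 + D) = 13*(12 - 3) = 13*9 = 117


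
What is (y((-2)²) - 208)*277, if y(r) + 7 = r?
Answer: -58447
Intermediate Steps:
y(r) = -7 + r
(y((-2)²) - 208)*277 = ((-7 + (-2)²) - 208)*277 = ((-7 + 4) - 208)*277 = (-3 - 208)*277 = -211*277 = -58447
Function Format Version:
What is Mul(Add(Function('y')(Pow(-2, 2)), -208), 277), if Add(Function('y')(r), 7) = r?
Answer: -58447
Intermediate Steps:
Function('y')(r) = Add(-7, r)
Mul(Add(Function('y')(Pow(-2, 2)), -208), 277) = Mul(Add(Add(-7, Pow(-2, 2)), -208), 277) = Mul(Add(Add(-7, 4), -208), 277) = Mul(Add(-3, -208), 277) = Mul(-211, 277) = -58447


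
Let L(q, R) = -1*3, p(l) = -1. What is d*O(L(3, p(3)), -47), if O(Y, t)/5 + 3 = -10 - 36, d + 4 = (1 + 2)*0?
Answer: 980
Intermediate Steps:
L(q, R) = -3
d = -4 (d = -4 + (1 + 2)*0 = -4 + 3*0 = -4 + 0 = -4)
O(Y, t) = -245 (O(Y, t) = -15 + 5*(-10 - 36) = -15 + 5*(-46) = -15 - 230 = -245)
d*O(L(3, p(3)), -47) = -4*(-245) = 980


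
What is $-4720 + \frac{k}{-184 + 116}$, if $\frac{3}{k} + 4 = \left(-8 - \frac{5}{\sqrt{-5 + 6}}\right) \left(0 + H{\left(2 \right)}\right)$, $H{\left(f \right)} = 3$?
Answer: $- \frac{13801277}{2924} \approx -4720.0$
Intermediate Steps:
$k = - \frac{3}{43}$ ($k = \frac{3}{-4 + \left(-8 - \frac{5}{\sqrt{-5 + 6}}\right) \left(0 + 3\right)} = \frac{3}{-4 + \left(-8 - \frac{5}{\sqrt{1}}\right) 3} = \frac{3}{-4 + \left(-8 - \frac{5}{1}\right) 3} = \frac{3}{-4 + \left(-8 - 5\right) 3} = \frac{3}{-4 - 39} = \frac{3}{-43} = 3 \left(- \frac{1}{43}\right) = - \frac{3}{43} \approx -0.069767$)
$-4720 + \frac{k}{-184 + 116} = -4720 + \frac{1}{-184 + 116} \left(- \frac{3}{43}\right) = -4720 + \frac{1}{-68} \left(- \frac{3}{43}\right) = -4720 - - \frac{3}{2924} = -4720 + \frac{3}{2924} = - \frac{13801277}{2924}$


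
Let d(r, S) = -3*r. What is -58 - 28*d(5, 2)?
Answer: 362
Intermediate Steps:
-58 - 28*d(5, 2) = -58 - (-84)*5 = -58 - 28*(-15) = -58 + 420 = 362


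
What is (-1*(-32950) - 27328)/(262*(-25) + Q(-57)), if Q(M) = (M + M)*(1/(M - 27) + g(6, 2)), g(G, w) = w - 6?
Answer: -78708/85297 ≈ -0.92275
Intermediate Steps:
g(G, w) = -6 + w
Q(M) = 2*M*(-4 + 1/(-27 + M)) (Q(M) = (M + M)*(1/(M - 27) + (-6 + 2)) = (2*M)*(1/(-27 + M) - 4) = (2*M)*(-4 + 1/(-27 + M)) = 2*M*(-4 + 1/(-27 + M)))
(-1*(-32950) - 27328)/(262*(-25) + Q(-57)) = (-1*(-32950) - 27328)/(262*(-25) + 2*(-57)*(109 - 4*(-57))/(-27 - 57)) = (32950 - 27328)/(-6550 + 2*(-57)*(109 + 228)/(-84)) = 5622/(-6550 + 2*(-57)*(-1/84)*337) = 5622/(-6550 + 6403/14) = 5622/(-85297/14) = 5622*(-14/85297) = -78708/85297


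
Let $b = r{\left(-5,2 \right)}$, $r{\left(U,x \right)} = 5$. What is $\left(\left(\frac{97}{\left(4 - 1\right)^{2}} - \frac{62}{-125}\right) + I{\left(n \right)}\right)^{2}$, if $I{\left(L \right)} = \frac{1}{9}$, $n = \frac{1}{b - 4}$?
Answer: $\frac{164044864}{1265625} \approx 129.62$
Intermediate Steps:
$b = 5$
$n = 1$ ($n = \frac{1}{5 - 4} = 1^{-1} = 1$)
$I{\left(L \right)} = \frac{1}{9}$
$\left(\left(\frac{97}{\left(4 - 1\right)^{2}} - \frac{62}{-125}\right) + I{\left(n \right)}\right)^{2} = \left(\left(\frac{97}{\left(4 - 1\right)^{2}} - \frac{62}{-125}\right) + \frac{1}{9}\right)^{2} = \left(\left(\frac{97}{3^{2}} - - \frac{62}{125}\right) + \frac{1}{9}\right)^{2} = \left(\left(\frac{97}{9} + \frac{62}{125}\right) + \frac{1}{9}\right)^{2} = \left(\frac{12683}{1125} + \frac{1}{9}\right)^{2} = \left(\frac{12808}{1125}\right)^{2} = \frac{164044864}{1265625}$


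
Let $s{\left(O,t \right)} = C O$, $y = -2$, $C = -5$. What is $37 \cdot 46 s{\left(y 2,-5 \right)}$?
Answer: $34040$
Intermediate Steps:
$s{\left(O,t \right)} = - 5 O$
$37 \cdot 46 s{\left(y 2,-5 \right)} = 37 \cdot 46 \left(- 5 \left(\left(-2\right) 2\right)\right) = 1702 \left(\left(-5\right) \left(-4\right)\right) = 1702 \cdot 20 = 34040$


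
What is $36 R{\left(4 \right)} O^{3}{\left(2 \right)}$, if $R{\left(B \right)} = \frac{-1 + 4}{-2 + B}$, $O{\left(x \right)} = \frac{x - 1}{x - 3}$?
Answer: $-54$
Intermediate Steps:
$O{\left(x \right)} = \frac{-1 + x}{-3 + x}$
$R{\left(B \right)} = \frac{3}{-2 + B}$
$36 R{\left(4 \right)} O^{3}{\left(2 \right)} = 36 \frac{3}{-2 + 4} \left(\frac{-1 + 2}{-3 + 2}\right)^{3} = 36 \cdot \frac{3}{2} \left(\frac{1}{-1} \cdot 1\right)^{3} = 36 \cdot 3 \cdot \frac{1}{2} \left(\left(-1\right) 1\right)^{3} = 36 \cdot \frac{3}{2} \left(-1\right)^{3} = 54 \left(-1\right) = -54$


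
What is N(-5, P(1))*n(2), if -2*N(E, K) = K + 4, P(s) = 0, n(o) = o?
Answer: -4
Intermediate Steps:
N(E, K) = -2 - K/2 (N(E, K) = -(K + 4)/2 = -(4 + K)/2 = -2 - K/2)
N(-5, P(1))*n(2) = (-2 - 1/2*0)*2 = (-2 + 0)*2 = -2*2 = -4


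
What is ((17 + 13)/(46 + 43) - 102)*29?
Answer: -262392/89 ≈ -2948.2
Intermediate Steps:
((17 + 13)/(46 + 43) - 102)*29 = (30/89 - 102)*29 = -9048/89*29 = -262392/89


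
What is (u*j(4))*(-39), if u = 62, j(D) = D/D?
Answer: -2418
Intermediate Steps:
j(D) = 1
(u*j(4))*(-39) = (62*1)*(-39) = 62*(-39) = -2418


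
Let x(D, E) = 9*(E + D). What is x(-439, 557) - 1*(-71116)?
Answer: 72178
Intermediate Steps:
x(D, E) = 9*D + 9*E (x(D, E) = 9*(D + E) = 9*D + 9*E)
x(-439, 557) - 1*(-71116) = (9*(-439) + 9*557) - 1*(-71116) = (-3951 + 5013) + 71116 = 1062 + 71116 = 72178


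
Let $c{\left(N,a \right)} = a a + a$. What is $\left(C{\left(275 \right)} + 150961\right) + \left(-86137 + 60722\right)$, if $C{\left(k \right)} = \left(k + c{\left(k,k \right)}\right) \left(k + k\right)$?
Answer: $42021796$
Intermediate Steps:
$c{\left(N,a \right)} = a + a^{2}$ ($c{\left(N,a \right)} = a^{2} + a = a + a^{2}$)
$C{\left(k \right)} = 2 k \left(k + k \left(1 + k\right)\right)$ ($C{\left(k \right)} = \left(k + k \left(1 + k\right)\right) \left(k + k\right) = \left(k + k \left(1 + k\right)\right) 2 k = 2 k \left(k + k \left(1 + k\right)\right)$)
$\left(C{\left(275 \right)} + 150961\right) + \left(-86137 + 60722\right) = \left(2 \cdot 275^{2} \left(2 + 275\right) + 150961\right) + \left(-86137 + 60722\right) = \left(2 \cdot 75625 \cdot 277 + 150961\right) - 25415 = \left(41896250 + 150961\right) - 25415 = 42047211 - 25415 = 42021796$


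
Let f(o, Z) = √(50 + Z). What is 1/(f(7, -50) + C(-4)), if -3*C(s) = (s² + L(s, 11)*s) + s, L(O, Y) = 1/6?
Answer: -9/34 ≈ -0.26471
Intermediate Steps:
L(O, Y) = ⅙
C(s) = -7*s/18 - s²/3 (C(s) = -((s² + s/6) + s)/3 = -(s² + 7*s/6)/3 = -7*s/18 - s²/3)
1/(f(7, -50) + C(-4)) = 1/(√(50 - 50) - 1/18*(-4)*(7 + 6*(-4))) = 1/(√0 - 1/18*(-4)*(7 - 24)) = 1/(0 - 1/18*(-4)*(-17)) = 1/(0 - 34/9) = 1/(-34/9) = -9/34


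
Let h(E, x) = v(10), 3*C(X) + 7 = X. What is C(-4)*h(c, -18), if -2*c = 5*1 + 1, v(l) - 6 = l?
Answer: -176/3 ≈ -58.667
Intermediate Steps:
v(l) = 6 + l
C(X) = -7/3 + X/3
c = -3 (c = -(5*1 + 1)/2 = -(5 + 1)/2 = -½*6 = -3)
h(E, x) = 16 (h(E, x) = 6 + 10 = 16)
C(-4)*h(c, -18) = (-7/3 + (⅓)*(-4))*16 = (-7/3 - 4/3)*16 = -11/3*16 = -176/3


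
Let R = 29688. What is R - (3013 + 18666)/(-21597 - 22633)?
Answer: 1313121919/44230 ≈ 29689.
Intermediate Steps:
R - (3013 + 18666)/(-21597 - 22633) = 29688 - (3013 + 18666)/(-21597 - 22633) = 29688 - 21679/(-44230) = 29688 - 21679*(-1)/44230 = 29688 - 1*(-21679/44230) = 29688 + 21679/44230 = 1313121919/44230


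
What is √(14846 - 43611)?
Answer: I*√28765 ≈ 169.6*I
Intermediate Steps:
√(14846 - 43611) = √(-28765) = I*√28765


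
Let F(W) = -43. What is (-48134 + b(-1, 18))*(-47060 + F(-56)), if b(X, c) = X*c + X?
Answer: 2268150759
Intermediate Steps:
b(X, c) = X + X*c
(-48134 + b(-1, 18))*(-47060 + F(-56)) = (-48134 - (1 + 18))*(-47060 - 43) = (-48134 - 1*19)*(-47103) = (-48134 - 19)*(-47103) = -48153*(-47103) = 2268150759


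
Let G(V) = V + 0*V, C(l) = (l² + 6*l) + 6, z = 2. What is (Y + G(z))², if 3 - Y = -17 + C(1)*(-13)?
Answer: 36481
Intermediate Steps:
C(l) = 6 + l² + 6*l
G(V) = V (G(V) = V + 0 = V)
Y = 189 (Y = 3 - (-17 + (6 + 1² + 6*1)*(-13)) = 3 - (-17 + (6 + 1 + 6)*(-13)) = 3 - (-17 + 13*(-13)) = 3 - (-17 - 169) = 3 - 1*(-186) = 3 + 186 = 189)
(Y + G(z))² = (189 + 2)² = 191² = 36481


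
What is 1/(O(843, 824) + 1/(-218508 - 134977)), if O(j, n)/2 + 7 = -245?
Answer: -353485/178156441 ≈ -0.0019841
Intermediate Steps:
O(j, n) = -504 (O(j, n) = -14 + 2*(-245) = -14 - 490 = -504)
1/(O(843, 824) + 1/(-218508 - 134977)) = 1/(-504 + 1/(-218508 - 134977)) = 1/(-504 + 1/(-353485)) = 1/(-504 - 1/353485) = 1/(-178156441/353485) = -353485/178156441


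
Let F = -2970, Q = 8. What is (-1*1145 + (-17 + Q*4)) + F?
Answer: -4100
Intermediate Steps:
(-1*1145 + (-17 + Q*4)) + F = (-1*1145 + (-17 + 8*4)) - 2970 = (-1145 + (-17 + 32)) - 2970 = (-1145 + 15) - 2970 = -1130 - 2970 = -4100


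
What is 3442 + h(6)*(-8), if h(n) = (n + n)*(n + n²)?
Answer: -590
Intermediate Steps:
h(n) = 2*n*(n + n²) (h(n) = (2*n)*(n + n²) = 2*n*(n + n²))
3442 + h(6)*(-8) = 3442 + (2*6²*(1 + 6))*(-8) = 3442 + (2*36*7)*(-8) = 3442 + 504*(-8) = 3442 - 4032 = -590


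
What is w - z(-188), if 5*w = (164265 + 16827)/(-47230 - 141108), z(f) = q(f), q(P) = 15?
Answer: -7153221/470845 ≈ -15.192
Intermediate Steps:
z(f) = 15
w = -90546/470845 (w = ((164265 + 16827)/(-47230 - 141108))/5 = (181092/(-188338))/5 = (181092*(-1/188338))/5 = (⅕)*(-90546/94169) = -90546/470845 ≈ -0.19231)
w - z(-188) = -90546/470845 - 1*15 = -90546/470845 - 15 = -7153221/470845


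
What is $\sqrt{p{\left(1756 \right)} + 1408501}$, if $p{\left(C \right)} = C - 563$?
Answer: $\sqrt{1409694} \approx 1187.3$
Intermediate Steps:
$p{\left(C \right)} = -563 + C$
$\sqrt{p{\left(1756 \right)} + 1408501} = \sqrt{\left(-563 + 1756\right) + 1408501} = \sqrt{1193 + 1408501} = \sqrt{1409694}$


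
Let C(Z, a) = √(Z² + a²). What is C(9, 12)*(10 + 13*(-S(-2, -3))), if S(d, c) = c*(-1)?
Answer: -435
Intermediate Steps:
S(d, c) = -c
C(9, 12)*(10 + 13*(-S(-2, -3))) = √(9² + 12²)*(10 + 13*(-(-1)*(-3))) = √(81 + 144)*(10 + 13*(-1*3)) = √225*(10 + 13*(-3)) = 15*(10 - 39) = 15*(-29) = -435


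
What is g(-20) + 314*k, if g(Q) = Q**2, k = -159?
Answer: -49526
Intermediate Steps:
g(-20) + 314*k = (-20)**2 + 314*(-159) = 400 - 49926 = -49526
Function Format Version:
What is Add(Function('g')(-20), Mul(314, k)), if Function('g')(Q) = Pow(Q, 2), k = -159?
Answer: -49526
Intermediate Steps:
Add(Function('g')(-20), Mul(314, k)) = Add(Pow(-20, 2), Mul(314, -159)) = Add(400, -49926) = -49526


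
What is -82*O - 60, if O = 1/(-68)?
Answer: -1999/34 ≈ -58.794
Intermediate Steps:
O = -1/68 ≈ -0.014706
-82*O - 60 = -82*(-1/68) - 60 = 41/34 - 60 = -1999/34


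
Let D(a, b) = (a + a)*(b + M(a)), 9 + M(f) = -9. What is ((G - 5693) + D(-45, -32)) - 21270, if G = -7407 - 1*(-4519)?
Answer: -25351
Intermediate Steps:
G = -2888 (G = -7407 + 4519 = -2888)
M(f) = -18 (M(f) = -9 - 9 = -18)
D(a, b) = 2*a*(-18 + b) (D(a, b) = (a + a)*(b - 18) = (2*a)*(-18 + b) = 2*a*(-18 + b))
((G - 5693) + D(-45, -32)) - 21270 = ((-2888 - 5693) + 2*(-45)*(-18 - 32)) - 21270 = (-8581 + 2*(-45)*(-50)) - 21270 = (-8581 + 4500) - 21270 = -4081 - 21270 = -25351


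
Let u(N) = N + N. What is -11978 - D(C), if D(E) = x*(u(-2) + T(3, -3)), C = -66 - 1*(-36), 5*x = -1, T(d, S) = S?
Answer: -59897/5 ≈ -11979.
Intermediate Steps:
u(N) = 2*N
x = -1/5 (x = (1/5)*(-1) = -1/5 ≈ -0.20000)
C = -30 (C = -66 + 36 = -30)
D(E) = 7/5 (D(E) = -(2*(-2) - 3)/5 = -(-4 - 3)/5 = -1/5*(-7) = 7/5)
-11978 - D(C) = -11978 - 1*7/5 = -11978 - 7/5 = -59897/5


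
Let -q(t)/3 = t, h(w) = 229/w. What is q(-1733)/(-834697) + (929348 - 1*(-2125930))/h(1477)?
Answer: 3766691748200811/191145613 ≈ 1.9706e+7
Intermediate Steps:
q(t) = -3*t
q(-1733)/(-834697) + (929348 - 1*(-2125930))/h(1477) = -3*(-1733)/(-834697) + (929348 - 1*(-2125930))/((229/1477)) = 5199*(-1/834697) + (929348 + 2125930)/((229*(1/1477))) = -5199/834697 + 3055278/(229/1477) = -5199/834697 + 3055278*(1477/229) = -5199/834697 + 4512645606/229 = 3766691748200811/191145613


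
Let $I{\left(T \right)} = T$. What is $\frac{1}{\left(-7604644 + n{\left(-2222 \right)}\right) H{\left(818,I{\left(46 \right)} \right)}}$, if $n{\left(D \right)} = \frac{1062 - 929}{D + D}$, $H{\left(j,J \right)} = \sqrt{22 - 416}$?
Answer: $\frac{2222 i \sqrt{394}}{6657622499593} \approx 6.6248 \cdot 10^{-9} i$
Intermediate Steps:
$H{\left(j,J \right)} = i \sqrt{394}$ ($H{\left(j,J \right)} = \sqrt{-394} = i \sqrt{394}$)
$n{\left(D \right)} = \frac{133}{2 D}$
$\frac{1}{\left(-7604644 + n{\left(-2222 \right)}\right) H{\left(818,I{\left(46 \right)} \right)}} = \frac{1}{\left(-7604644 + \frac{133}{2 \left(-2222\right)}\right) i \sqrt{394}} = \frac{\left(- \frac{1}{394}\right) i \sqrt{394}}{-7604644 + \frac{133}{2} \left(- \frac{1}{2222}\right)} = \frac{\left(- \frac{1}{394}\right) i \sqrt{394}}{-7604644 - \frac{133}{4444}} = \frac{\left(- \frac{1}{394}\right) i \sqrt{394}}{- \frac{33795038069}{4444}} = - \frac{4444 \left(- \frac{i \sqrt{394}}{394}\right)}{33795038069} = \frac{2222 i \sqrt{394}}{6657622499593}$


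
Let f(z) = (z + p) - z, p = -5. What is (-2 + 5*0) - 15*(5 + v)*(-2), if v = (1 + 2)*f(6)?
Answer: -302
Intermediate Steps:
f(z) = -5 (f(z) = (z - 5) - z = (-5 + z) - z = -5)
v = -15 (v = (1 + 2)*(-5) = 3*(-5) = -15)
(-2 + 5*0) - 15*(5 + v)*(-2) = (-2 + 5*0) - 15*(5 - 15)*(-2) = (-2 + 0) - (-150)*(-2) = -2 - 15*20 = -2 - 300 = -302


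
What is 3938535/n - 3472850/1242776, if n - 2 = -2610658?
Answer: -1745141682845/405557577632 ≈ -4.3031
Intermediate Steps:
n = -2610656 (n = 2 - 2610658 = -2610656)
3938535/n - 3472850/1242776 = 3938535/(-2610656) - 3472850/1242776 = 3938535*(-1/2610656) - 3472850*1/1242776 = -3938535/2610656 - 1736425/621388 = -1745141682845/405557577632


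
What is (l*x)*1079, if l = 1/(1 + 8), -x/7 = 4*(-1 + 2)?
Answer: -30212/9 ≈ -3356.9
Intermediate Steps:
x = -28 (x = -28*(-1 + 2) = -28 ≈ -28.000)
l = ⅑ (l = 1/9 = ⅑ ≈ 0.11111)
(l*x)*1079 = ((⅑)*(-28))*1079 = -28/9*1079 = -30212/9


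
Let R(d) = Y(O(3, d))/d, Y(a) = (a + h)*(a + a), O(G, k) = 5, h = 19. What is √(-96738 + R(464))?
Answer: I*√81356223/29 ≈ 311.03*I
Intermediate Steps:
Y(a) = 2*a*(19 + a) (Y(a) = (a + 19)*(a + a) = (19 + a)*(2*a) = 2*a*(19 + a))
R(d) = 240/d (R(d) = (2*5*(19 + 5))/d = (2*5*24)/d = 240/d)
√(-96738 + R(464)) = √(-96738 + 240/464) = √(-96738 + 240*(1/464)) = √(-96738 + 15/29) = √(-2805387/29) = I*√81356223/29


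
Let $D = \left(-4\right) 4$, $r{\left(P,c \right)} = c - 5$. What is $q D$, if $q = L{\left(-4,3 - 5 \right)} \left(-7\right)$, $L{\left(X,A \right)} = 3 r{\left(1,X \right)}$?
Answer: $-3024$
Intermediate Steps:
$r{\left(P,c \right)} = -5 + c$
$L{\left(X,A \right)} = -15 + 3 X$ ($L{\left(X,A \right)} = 3 \left(-5 + X\right) = -15 + 3 X$)
$q = 189$ ($q = \left(-15 + 3 \left(-4\right)\right) \left(-7\right) = \left(-15 - 12\right) \left(-7\right) = \left(-27\right) \left(-7\right) = 189$)
$D = -16$
$q D = 189 \left(-16\right) = -3024$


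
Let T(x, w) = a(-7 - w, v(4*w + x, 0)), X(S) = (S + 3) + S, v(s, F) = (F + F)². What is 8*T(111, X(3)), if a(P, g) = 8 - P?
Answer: 192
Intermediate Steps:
v(s, F) = 4*F² (v(s, F) = (2*F)² = 4*F²)
X(S) = 3 + 2*S (X(S) = (3 + S) + S = 3 + 2*S)
T(x, w) = 15 + w (T(x, w) = 8 - (-7 - w) = 8 + (7 + w) = 15 + w)
8*T(111, X(3)) = 8*(15 + (3 + 2*3)) = 8*(15 + (3 + 6)) = 8*(15 + 9) = 8*24 = 192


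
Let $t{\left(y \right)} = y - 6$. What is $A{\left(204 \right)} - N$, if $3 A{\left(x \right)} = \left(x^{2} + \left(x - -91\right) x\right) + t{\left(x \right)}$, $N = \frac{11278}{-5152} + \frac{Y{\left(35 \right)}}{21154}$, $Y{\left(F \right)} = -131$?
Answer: $\frac{132340183961}{3892336} \approx 34000.0$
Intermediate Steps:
$t{\left(y \right)} = -6 + y$ ($t{\left(y \right)} = y - 6 = -6 + y$)
$N = - \frac{8544633}{3892336}$ ($N = \frac{11278}{-5152} - \frac{131}{21154} = 11278 \left(- \frac{1}{5152}\right) - \frac{131}{21154} = - \frac{5639}{2576} - \frac{131}{21154} = - \frac{8544633}{3892336} \approx -2.1952$)
$A{\left(x \right)} = -2 + \frac{x}{3} + \frac{x^{2}}{3} + \frac{x \left(91 + x\right)}{3}$ ($A{\left(x \right)} = \frac{\left(x^{2} + \left(x - -91\right) x\right) + \left(-6 + x\right)}{3} = \frac{\left(x^{2} + \left(x + 91\right) x\right) + \left(-6 + x\right)}{3} = \frac{\left(x^{2} + \left(91 + x\right) x\right) + \left(-6 + x\right)}{3} = \frac{\left(x^{2} + x \left(91 + x\right)\right) + \left(-6 + x\right)}{3} = \frac{-6 + x + x^{2} + x \left(91 + x\right)}{3} = -2 + \frac{x}{3} + \frac{x^{2}}{3} + \frac{x \left(91 + x\right)}{3}$)
$A{\left(204 \right)} - N = \left(-2 + \frac{2 \cdot 204^{2}}{3} + \frac{92}{3} \cdot 204\right) - - \frac{8544633}{3892336} = \left(-2 + \frac{2}{3} \cdot 41616 + 6256\right) + \frac{8544633}{3892336} = \left(-2 + 27744 + 6256\right) + \frac{8544633}{3892336} = 33998 + \frac{8544633}{3892336} = \frac{132340183961}{3892336}$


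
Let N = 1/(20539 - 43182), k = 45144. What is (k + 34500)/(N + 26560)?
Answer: 1803379092/601398079 ≈ 2.9986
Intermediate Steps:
N = -1/22643 (N = 1/(-22643) = -1/22643 ≈ -4.4164e-5)
(k + 34500)/(N + 26560) = (45144 + 34500)/(-1/22643 + 26560) = 79644/(601398079/22643) = 79644*(22643/601398079) = 1803379092/601398079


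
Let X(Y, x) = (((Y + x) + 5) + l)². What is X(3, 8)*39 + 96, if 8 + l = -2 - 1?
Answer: 1071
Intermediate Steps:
l = -11 (l = -8 + (-2 - 1) = -8 - 3 = -11)
X(Y, x) = (-6 + Y + x)² (X(Y, x) = (((Y + x) + 5) - 11)² = ((5 + Y + x) - 11)² = (-6 + Y + x)²)
X(3, 8)*39 + 96 = (-6 + 3 + 8)²*39 + 96 = 5²*39 + 96 = 25*39 + 96 = 975 + 96 = 1071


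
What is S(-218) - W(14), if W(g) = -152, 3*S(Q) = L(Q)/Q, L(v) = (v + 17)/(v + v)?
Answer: 14447229/95048 ≈ 152.00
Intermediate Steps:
L(v) = (17 + v)/(2*v) (L(v) = (17 + v)/((2*v)) = (17 + v)*(1/(2*v)) = (17 + v)/(2*v))
S(Q) = (17 + Q)/(6*Q²) (S(Q) = (((17 + Q)/(2*Q))/Q)/3 = ((17 + Q)/(2*Q²))/3 = (17 + Q)/(6*Q²))
S(-218) - W(14) = (⅙)*(17 - 218)/(-218)² - 1*(-152) = (⅙)*(1/47524)*(-201) + 152 = -67/95048 + 152 = 14447229/95048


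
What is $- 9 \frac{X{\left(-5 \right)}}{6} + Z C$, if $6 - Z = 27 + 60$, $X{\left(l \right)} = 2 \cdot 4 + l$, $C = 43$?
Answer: $- \frac{6975}{2} \approx -3487.5$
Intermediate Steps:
$X{\left(l \right)} = 8 + l$
$Z = -81$ ($Z = 6 - \left(27 + 60\right) = 6 - 87 = -81$)
$- 9 \frac{X{\left(-5 \right)}}{6} + Z C = - 9 \frac{8 - 5}{6} - 3483 = - 9 \cdot 3 \cdot \frac{1}{6} - 3483 = \left(-9\right) \frac{1}{2} - 3483 = - \frac{9}{2} - 3483 = - \frac{6975}{2}$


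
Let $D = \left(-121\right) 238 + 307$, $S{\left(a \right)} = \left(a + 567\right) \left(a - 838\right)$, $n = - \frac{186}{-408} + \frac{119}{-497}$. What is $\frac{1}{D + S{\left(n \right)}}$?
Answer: $- \frac{23309584}{11740935130443} \approx -1.9853 \cdot 10^{-6}$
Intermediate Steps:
$n = \frac{1045}{4828}$ ($n = \left(-186\right) \left(- \frac{1}{408}\right) + 119 \left(- \frac{1}{497}\right) = \frac{31}{68} - \frac{17}{71} = \frac{1045}{4828} \approx 0.21645$)
$S{\left(a \right)} = \left(-838 + a\right) \left(567 + a\right)$ ($S{\left(a \right)} = \left(567 + a\right) \left(-838 + a\right) = \left(-838 + a\right) \left(567 + a\right)$)
$D = -28491$ ($D = -28798 + 307 = -28491$)
$\frac{1}{D + S{\left(n \right)}} = \frac{1}{-28491 - \left(\frac{2294288083}{4828} - \frac{1092025}{23309584}\right)} = \frac{1}{-28491 - \frac{11076821772699}{23309584}} = \frac{1}{- \frac{11740935130443}{23309584}} = - \frac{23309584}{11740935130443}$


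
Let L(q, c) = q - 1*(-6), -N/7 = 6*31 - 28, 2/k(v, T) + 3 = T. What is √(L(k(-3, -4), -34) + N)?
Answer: I*√53914/7 ≈ 33.171*I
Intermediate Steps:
k(v, T) = 2/(-3 + T)
N = -1106 (N = -7*(6*31 - 28) = -7*(186 - 28) = -7*158 = -1106)
L(q, c) = 6 + q (L(q, c) = q + 6 = 6 + q)
√(L(k(-3, -4), -34) + N) = √((6 + 2/(-3 - 4)) - 1106) = √((6 + 2/(-7)) - 1106) = √((6 + 2*(-⅐)) - 1106) = √((6 - 2/7) - 1106) = √(40/7 - 1106) = √(-7702/7) = I*√53914/7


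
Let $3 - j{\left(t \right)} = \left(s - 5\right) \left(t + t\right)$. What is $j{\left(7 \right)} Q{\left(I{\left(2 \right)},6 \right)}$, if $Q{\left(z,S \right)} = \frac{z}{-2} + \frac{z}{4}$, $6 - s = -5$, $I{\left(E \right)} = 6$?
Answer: $\frac{243}{2} \approx 121.5$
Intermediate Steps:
$s = 11$ ($s = 6 - -5 = 6 + 5 = 11$)
$Q{\left(z,S \right)} = - \frac{z}{4}$ ($Q{\left(z,S \right)} = z \left(- \frac{1}{2}\right) + z \frac{1}{4} = - \frac{z}{2} + \frac{z}{4} = - \frac{z}{4}$)
$j{\left(t \right)} = 3 - 12 t$ ($j{\left(t \right)} = 3 - \left(11 - 5\right) \left(t + t\right) = 3 - 6 \cdot 2 t = 3 - 12 t$)
$j{\left(7 \right)} Q{\left(I{\left(2 \right)},6 \right)} = \left(3 - 84\right) \left(\left(- \frac{1}{4}\right) 6\right) = \left(3 - 84\right) \left(- \frac{3}{2}\right) = \left(-81\right) \left(- \frac{3}{2}\right) = \frac{243}{2}$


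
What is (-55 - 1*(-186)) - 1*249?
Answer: -118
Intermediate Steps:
(-55 - 1*(-186)) - 1*249 = (-55 + 186) - 249 = 131 - 249 = -118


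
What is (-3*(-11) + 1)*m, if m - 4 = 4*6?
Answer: 952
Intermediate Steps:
m = 28 (m = 4 + 4*6 = 4 + 24 = 28)
(-3*(-11) + 1)*m = (-3*(-11) + 1)*28 = (33 + 1)*28 = 34*28 = 952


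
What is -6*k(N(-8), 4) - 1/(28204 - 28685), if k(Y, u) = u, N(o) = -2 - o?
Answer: -11543/481 ≈ -23.998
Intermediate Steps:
-6*k(N(-8), 4) - 1/(28204 - 28685) = -6*4 - 1/(28204 - 28685) = -24 - 1/(-481) = -24 - 1*(-1/481) = -24 + 1/481 = -11543/481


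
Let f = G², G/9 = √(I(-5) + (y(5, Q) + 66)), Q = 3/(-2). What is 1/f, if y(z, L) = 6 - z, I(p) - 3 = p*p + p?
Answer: 1/7290 ≈ 0.00013717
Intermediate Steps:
I(p) = 3 + p + p² (I(p) = 3 + (p*p + p) = 3 + (p² + p) = 3 + (p + p²) = 3 + p + p²)
Q = -3/2 (Q = 3*(-½) = -3/2 ≈ -1.5000)
G = 27*√10 (G = 9*√((3 - 5 + (-5)²) + ((6 - 1*5) + 66)) = 9*√((3 - 5 + 25) + ((6 - 5) + 66)) = 9*√(23 + (1 + 66)) = 9*√(23 + 67) = 9*√90 = 9*(3*√10) = 27*√10 ≈ 85.381)
f = 7290 (f = (27*√10)² = 7290)
1/f = 1/7290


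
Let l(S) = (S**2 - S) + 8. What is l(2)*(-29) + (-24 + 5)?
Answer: -309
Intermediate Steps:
l(S) = 8 + S**2 - S
l(2)*(-29) + (-24 + 5) = (8 + 2**2 - 1*2)*(-29) + (-24 + 5) = (8 + 4 - 2)*(-29) - 19 = 10*(-29) - 19 = -290 - 19 = -309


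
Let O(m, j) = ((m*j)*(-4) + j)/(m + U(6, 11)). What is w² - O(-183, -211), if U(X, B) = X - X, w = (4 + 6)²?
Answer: 1675337/183 ≈ 9154.8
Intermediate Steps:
w = 100 (w = 10² = 100)
U(X, B) = 0
O(m, j) = (j - 4*j*m)/m (O(m, j) = ((m*j)*(-4) + j)/(m + 0) = ((j*m)*(-4) + j)/m = (-4*j*m + j)/m = (j - 4*j*m)/m)
w² - O(-183, -211) = 100² - (-4*(-211) - 211/(-183)) = 10000 - (844 - 211*(-1/183)) = 10000 - (844 + 211/183) = 10000 - 1*154663/183 = 10000 - 154663/183 = 1675337/183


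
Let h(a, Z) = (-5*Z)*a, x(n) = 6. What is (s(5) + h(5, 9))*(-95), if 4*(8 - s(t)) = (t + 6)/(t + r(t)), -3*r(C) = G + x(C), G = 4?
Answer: 83087/4 ≈ 20772.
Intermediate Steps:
h(a, Z) = -5*Z*a
r(C) = -10/3 (r(C) = -(4 + 6)/3 = -1/3*10 = -10/3)
s(t) = 8 - (6 + t)/(4*(-10/3 + t)) (s(t) = 8 - (t + 6)/(4*(t - 10/3)) = 8 - (6 + t)/(4*(-10/3 + t)))
(s(5) + h(5, 9))*(-95) = ((-338 + 93*5)/(4*(-10 + 3*5)) - 5*9*5)*(-95) = ((-338 + 465)/(4*(-10 + 15)) - 225)*(-95) = ((1/4)*127/5 - 225)*(-95) = ((1/4)*(1/5)*127 - 225)*(-95) = (127/20 - 225)*(-95) = -4373/20*(-95) = 83087/4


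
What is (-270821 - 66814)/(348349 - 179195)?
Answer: -337635/169154 ≈ -1.9960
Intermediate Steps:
(-270821 - 66814)/(348349 - 179195) = -337635/169154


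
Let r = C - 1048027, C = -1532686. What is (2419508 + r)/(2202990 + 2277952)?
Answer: -161205/4480942 ≈ -0.035976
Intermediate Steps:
r = -2580713 (r = -1532686 - 1048027 = -2580713)
(2419508 + r)/(2202990 + 2277952) = (2419508 - 2580713)/(2202990 + 2277952) = -161205/4480942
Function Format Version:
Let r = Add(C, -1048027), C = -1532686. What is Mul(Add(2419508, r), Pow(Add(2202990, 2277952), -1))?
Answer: Rational(-161205, 4480942) ≈ -0.035976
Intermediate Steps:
r = -2580713 (r = Add(-1532686, -1048027) = -2580713)
Mul(Add(2419508, r), Pow(Add(2202990, 2277952), -1)) = Mul(Add(2419508, -2580713), Pow(Add(2202990, 2277952), -1)) = Mul(-161205, Pow(4480942, -1)) = Mul(-161205, Rational(1, 4480942)) = Rational(-161205, 4480942)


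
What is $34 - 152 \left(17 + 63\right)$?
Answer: $-12126$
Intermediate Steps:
$34 - 152 \left(17 + 63\right) = 34 - 12160 = -12126$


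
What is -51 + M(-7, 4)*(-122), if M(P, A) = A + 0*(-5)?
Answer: -539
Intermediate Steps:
M(P, A) = A (M(P, A) = A + 0 = A)
-51 + M(-7, 4)*(-122) = -51 + 4*(-122) = -51 - 488 = -539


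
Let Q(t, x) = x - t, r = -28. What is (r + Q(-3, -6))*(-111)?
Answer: 3441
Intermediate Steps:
(r + Q(-3, -6))*(-111) = (-28 + (-6 - 1*(-3)))*(-111) = (-28 + (-6 + 3))*(-111) = (-28 - 3)*(-111) = -31*(-111) = 3441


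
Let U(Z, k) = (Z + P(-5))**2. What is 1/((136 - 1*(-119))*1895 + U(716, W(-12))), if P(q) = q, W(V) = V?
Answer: 1/988746 ≈ 1.0114e-6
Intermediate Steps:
U(Z, k) = (-5 + Z)**2 (U(Z, k) = (Z - 5)**2 = (-5 + Z)**2)
1/((136 - 1*(-119))*1895 + U(716, W(-12))) = 1/((136 - 1*(-119))*1895 + (-5 + 716)**2) = 1/((136 + 119)*1895 + 711**2) = 1/(255*1895 + 505521) = 1/(483225 + 505521) = 1/988746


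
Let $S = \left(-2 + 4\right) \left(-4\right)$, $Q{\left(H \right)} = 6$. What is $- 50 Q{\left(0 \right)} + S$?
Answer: $-308$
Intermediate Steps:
$S = -8$ ($S = 2 \left(-4\right) = -8$)
$- 50 Q{\left(0 \right)} + S = \left(-50\right) 6 - 8 = -300 - 8 = -308$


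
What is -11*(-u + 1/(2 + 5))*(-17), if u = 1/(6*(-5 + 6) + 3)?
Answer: 374/63 ≈ 5.9365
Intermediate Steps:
u = ⅑ (u = 1/(6*1 + 3) = 1/(6 + 3) = 1/9 = ⅑ ≈ 0.11111)
-11*(-u + 1/(2 + 5))*(-17) = -11*(-1*⅑ + 1/(2 + 5))*(-17) = -11*(-⅑ + 1/7)*(-17) = -11*(-⅑ + ⅐)*(-17) = -11*2/63*(-17) = -22/63*(-17) = 374/63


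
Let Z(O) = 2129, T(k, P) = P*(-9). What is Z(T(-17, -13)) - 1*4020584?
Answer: -4018455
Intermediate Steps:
T(k, P) = -9*P
Z(T(-17, -13)) - 1*4020584 = 2129 - 1*4020584 = 2129 - 4020584 = -4018455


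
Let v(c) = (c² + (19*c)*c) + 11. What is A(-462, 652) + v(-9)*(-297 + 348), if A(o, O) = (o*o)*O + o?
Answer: 139248207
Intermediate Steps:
v(c) = 11 + 20*c² (v(c) = (c² + 19*c²) + 11 = 20*c² + 11 = 11 + 20*c²)
A(o, O) = o + O*o² (A(o, O) = o²*O + o = O*o² + o = o + O*o²)
A(-462, 652) + v(-9)*(-297 + 348) = -462*(1 + 652*(-462)) + (11 + 20*(-9)²)*(-297 + 348) = -462*(1 - 301224) + (11 + 20*81)*51 = -462*(-301223) + (11 + 1620)*51 = 139165026 + 1631*51 = 139165026 + 83181 = 139248207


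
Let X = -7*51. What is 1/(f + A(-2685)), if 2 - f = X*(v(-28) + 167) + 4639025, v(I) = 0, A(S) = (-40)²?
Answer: -1/4577804 ≈ -2.1845e-7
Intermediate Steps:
X = -357
A(S) = 1600
f = -4579404 (f = 2 - (-357*(0 + 167) + 4639025) = 2 - (-357*167 + 4639025) = 2 - (-59619 + 4639025) = 2 - 1*4579406 = 2 - 4579406 = -4579404)
1/(f + A(-2685)) = 1/(-4579404 + 1600) = 1/(-4577804) = -1/4577804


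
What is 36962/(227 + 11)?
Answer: 18481/119 ≈ 155.30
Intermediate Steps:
36962/(227 + 11) = 36962/238 = (1/238)*36962 = 18481/119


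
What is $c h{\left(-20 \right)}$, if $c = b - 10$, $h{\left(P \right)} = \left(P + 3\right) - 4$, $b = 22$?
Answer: $-252$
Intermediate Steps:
$h{\left(P \right)} = -1 + P$ ($h{\left(P \right)} = \left(3 + P\right) - 4 = -1 + P$)
$c = 12$ ($c = 22 - 10 = 12$)
$c h{\left(-20 \right)} = 12 \left(-1 - 20\right) = 12 \left(-21\right) = -252$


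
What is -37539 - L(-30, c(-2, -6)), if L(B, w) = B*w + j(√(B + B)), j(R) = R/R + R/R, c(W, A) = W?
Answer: -37601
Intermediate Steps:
j(R) = 2 (j(R) = 1 + 1 = 2)
L(B, w) = 2 + B*w (L(B, w) = B*w + 2 = 2 + B*w)
-37539 - L(-30, c(-2, -6)) = -37539 - (2 - 30*(-2)) = -37539 - (2 + 60) = -37539 - 1*62 = -37539 - 62 = -37601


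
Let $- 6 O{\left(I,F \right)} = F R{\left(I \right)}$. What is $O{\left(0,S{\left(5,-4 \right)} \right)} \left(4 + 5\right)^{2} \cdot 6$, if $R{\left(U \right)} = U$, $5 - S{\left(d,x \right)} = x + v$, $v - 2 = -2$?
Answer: $0$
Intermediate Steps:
$v = 0$ ($v = 2 - 2 = 0$)
$S{\left(d,x \right)} = 5 - x$ ($S{\left(d,x \right)} = 5 - \left(x + 0\right) = 5 - x$)
$O{\left(I,F \right)} = - \frac{F I}{6}$
$O{\left(0,S{\left(5,-4 \right)} \right)} \left(4 + 5\right)^{2} \cdot 6 = \left(- \frac{1}{6}\right) \left(5 - -4\right) 0 \left(4 + 5\right)^{2} \cdot 6 = \left(- \frac{1}{6}\right) \left(5 + 4\right) 0 \cdot 9^{2} \cdot 6 = \left(- \frac{1}{6}\right) 9 \cdot 0 \cdot 81 \cdot 6 = 0 \cdot 81 \cdot 6 = 0 \cdot 6 = 0$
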